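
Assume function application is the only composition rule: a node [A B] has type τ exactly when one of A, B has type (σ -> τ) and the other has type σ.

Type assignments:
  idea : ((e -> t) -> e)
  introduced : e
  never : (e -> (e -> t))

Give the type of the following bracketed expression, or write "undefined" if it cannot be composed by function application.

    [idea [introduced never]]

e

At [introduced never], never : (e -> (e -> t)) takes introduced : e, giving (e -> t).
At [idea [introduced never]], idea : ((e -> t) -> e) takes [introduced never] : (e -> t), giving e.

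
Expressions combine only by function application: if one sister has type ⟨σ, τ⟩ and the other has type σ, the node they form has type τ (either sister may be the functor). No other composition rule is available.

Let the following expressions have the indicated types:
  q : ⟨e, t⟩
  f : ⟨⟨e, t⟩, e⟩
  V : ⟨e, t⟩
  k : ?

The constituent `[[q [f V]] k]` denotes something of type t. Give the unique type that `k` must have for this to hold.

⟨t, t⟩

For [[q [f V]] k] to have type t with [q [f V]] of type t, k must be the function: k : ⟨t, t⟩.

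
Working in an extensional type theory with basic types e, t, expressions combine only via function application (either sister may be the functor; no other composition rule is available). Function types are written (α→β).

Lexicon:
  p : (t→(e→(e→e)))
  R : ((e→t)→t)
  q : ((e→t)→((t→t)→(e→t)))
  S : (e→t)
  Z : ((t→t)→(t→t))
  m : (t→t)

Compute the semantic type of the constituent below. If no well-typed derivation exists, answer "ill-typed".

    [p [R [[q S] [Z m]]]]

(e→(e→e))

[q S]: ((e→t)→((t→t)→(e→t))) applied to (e→t) yields ((t→t)→(e→t)).
[Z m]: ((t→t)→(t→t)) applied to (t→t) yields (t→t).
[[q S] [Z m]]: ((t→t)→(e→t)) applied to (t→t) yields (e→t).
[R [[q S] [Z m]]]: ((e→t)→t) applied to (e→t) yields t.
[p [R [[q S] [Z m]]]]: (t→(e→(e→e))) applied to t yields (e→(e→e)).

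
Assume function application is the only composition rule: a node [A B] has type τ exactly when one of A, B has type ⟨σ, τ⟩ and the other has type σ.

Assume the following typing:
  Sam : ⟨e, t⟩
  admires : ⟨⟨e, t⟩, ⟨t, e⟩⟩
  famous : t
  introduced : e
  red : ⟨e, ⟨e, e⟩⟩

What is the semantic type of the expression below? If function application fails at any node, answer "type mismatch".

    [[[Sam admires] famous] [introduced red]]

At [Sam admires], admires : ⟨⟨e, t⟩, ⟨t, e⟩⟩ takes Sam : ⟨e, t⟩, giving ⟨t, e⟩.
At [[Sam admires] famous], [Sam admires] : ⟨t, e⟩ takes famous : t, giving e.
At [introduced red], red : ⟨e, ⟨e, e⟩⟩ takes introduced : e, giving ⟨e, e⟩.
At [[[Sam admires] famous] [introduced red]], [introduced red] : ⟨e, e⟩ takes [[Sam admires] famous] : e, giving e.

e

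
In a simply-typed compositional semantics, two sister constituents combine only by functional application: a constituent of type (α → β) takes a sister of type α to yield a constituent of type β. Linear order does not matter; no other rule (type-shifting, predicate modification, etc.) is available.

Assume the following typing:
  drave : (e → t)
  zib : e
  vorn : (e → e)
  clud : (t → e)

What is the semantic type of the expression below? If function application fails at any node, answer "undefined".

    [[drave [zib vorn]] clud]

e

[zib vorn]: functor vorn : (e → e), argument zib : e; result e.
[drave [zib vorn]]: functor drave : (e → t), argument [zib vorn] : e; result t.
[[drave [zib vorn]] clud]: functor clud : (t → e), argument [drave [zib vorn]] : t; result e.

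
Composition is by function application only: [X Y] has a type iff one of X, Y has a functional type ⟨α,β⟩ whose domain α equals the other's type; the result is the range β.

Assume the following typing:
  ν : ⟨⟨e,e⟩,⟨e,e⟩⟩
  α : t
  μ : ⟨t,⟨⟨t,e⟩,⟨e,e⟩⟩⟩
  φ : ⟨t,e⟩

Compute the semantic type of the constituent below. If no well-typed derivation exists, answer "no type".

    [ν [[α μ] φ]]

[α μ]: functor μ : ⟨t,⟨⟨t,e⟩,⟨e,e⟩⟩⟩, argument α : t; result ⟨⟨t,e⟩,⟨e,e⟩⟩.
[[α μ] φ]: functor [α μ] : ⟨⟨t,e⟩,⟨e,e⟩⟩, argument φ : ⟨t,e⟩; result ⟨e,e⟩.
[ν [[α μ] φ]]: functor ν : ⟨⟨e,e⟩,⟨e,e⟩⟩, argument [[α μ] φ] : ⟨e,e⟩; result ⟨e,e⟩.

⟨e,e⟩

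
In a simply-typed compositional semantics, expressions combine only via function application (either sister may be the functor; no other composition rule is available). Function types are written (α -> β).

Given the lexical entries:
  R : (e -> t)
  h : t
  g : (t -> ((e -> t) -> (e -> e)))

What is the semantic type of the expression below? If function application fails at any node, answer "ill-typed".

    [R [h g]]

(e -> e)

[h g] — g of type (t -> ((e -> t) -> (e -> e))) combines with h of type t: type ((e -> t) -> (e -> e)).
[R [h g]] — [h g] of type ((e -> t) -> (e -> e)) combines with R of type (e -> t): type (e -> e).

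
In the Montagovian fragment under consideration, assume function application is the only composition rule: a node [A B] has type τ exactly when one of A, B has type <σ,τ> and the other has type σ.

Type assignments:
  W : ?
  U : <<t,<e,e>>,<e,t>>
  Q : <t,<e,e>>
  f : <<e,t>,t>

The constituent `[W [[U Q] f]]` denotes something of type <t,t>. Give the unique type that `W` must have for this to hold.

<t,<t,t>>

For [W [[U Q] f]] to have type <t,t> with [[U Q] f] of type t, W must be the function: W : <t,<t,t>>.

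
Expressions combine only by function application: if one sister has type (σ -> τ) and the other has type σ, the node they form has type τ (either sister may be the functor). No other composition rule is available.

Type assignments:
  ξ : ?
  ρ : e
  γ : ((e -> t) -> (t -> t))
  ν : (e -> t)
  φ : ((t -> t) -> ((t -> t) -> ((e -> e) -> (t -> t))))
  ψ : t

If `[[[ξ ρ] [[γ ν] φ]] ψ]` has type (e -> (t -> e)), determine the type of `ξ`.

For [[[ξ ρ] [[γ ν] φ]] ψ] to have type (e -> (t -> e)) with ψ of type t, [[ξ ρ] [[γ ν] φ]] must be the function: [[ξ ρ] [[γ ν] φ]] : (t -> (e -> (t -> e))).
For [[ξ ρ] [[γ ν] φ]] to have type (t -> (e -> (t -> e))) with [[γ ν] φ] of type ((t -> t) -> ((e -> e) -> (t -> t))), [ξ ρ] must be the function: [ξ ρ] : (((t -> t) -> ((e -> e) -> (t -> t))) -> (t -> (e -> (t -> e)))).
For [ξ ρ] to have type (((t -> t) -> ((e -> e) -> (t -> t))) -> (t -> (e -> (t -> e)))) with ρ of type e, ξ must be the function: ξ : (e -> (((t -> t) -> ((e -> e) -> (t -> t))) -> (t -> (e -> (t -> e))))).

(e -> (((t -> t) -> ((e -> e) -> (t -> t))) -> (t -> (e -> (t -> e)))))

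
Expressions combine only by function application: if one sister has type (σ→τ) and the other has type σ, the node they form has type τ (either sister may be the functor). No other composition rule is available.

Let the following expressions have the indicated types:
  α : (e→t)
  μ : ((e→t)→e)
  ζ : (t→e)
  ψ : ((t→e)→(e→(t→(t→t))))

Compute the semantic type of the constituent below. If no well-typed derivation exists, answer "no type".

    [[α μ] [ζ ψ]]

[α μ]: μ is ((e→t)→e), α is (e→t); result e.
[ζ ψ]: ψ is ((t→e)→(e→(t→(t→t)))), ζ is (t→e); result (e→(t→(t→t))).
[[α μ] [ζ ψ]]: [ζ ψ] is (e→(t→(t→t))), [α μ] is e; result (t→(t→t)).

(t→(t→t))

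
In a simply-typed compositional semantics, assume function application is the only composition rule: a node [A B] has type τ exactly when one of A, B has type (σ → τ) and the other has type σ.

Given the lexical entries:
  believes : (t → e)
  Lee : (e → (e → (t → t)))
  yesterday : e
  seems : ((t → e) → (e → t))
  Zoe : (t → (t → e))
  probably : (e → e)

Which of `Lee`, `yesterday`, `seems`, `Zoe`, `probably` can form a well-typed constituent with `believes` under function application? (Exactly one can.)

Lee : (e → (e → (t → t))) — believes needs t; Lee needs e; neither fits.
yesterday : e — believes needs t; yesterday needs nothing (atomic); neither fits.
seems — combines: seems : ((t → e) → (e → t)) takes believes : (t → e) as argument, giving (e → t).
Zoe : (t → (t → e)) — believes needs t; Zoe needs t; neither fits.
probably : (e → e) — believes needs t; probably needs e; neither fits.

seems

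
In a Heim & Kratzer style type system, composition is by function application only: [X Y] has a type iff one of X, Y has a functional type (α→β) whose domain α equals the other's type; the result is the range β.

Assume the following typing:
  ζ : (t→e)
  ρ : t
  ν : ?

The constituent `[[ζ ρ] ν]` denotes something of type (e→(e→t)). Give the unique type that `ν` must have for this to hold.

At [[ζ ρ] ν] (required: (e→(e→t))): [ζ ρ] is e, which is not a function with range (e→(e→t)); hence ν is the functor — type (e→(e→(e→t))).

(e→(e→(e→t)))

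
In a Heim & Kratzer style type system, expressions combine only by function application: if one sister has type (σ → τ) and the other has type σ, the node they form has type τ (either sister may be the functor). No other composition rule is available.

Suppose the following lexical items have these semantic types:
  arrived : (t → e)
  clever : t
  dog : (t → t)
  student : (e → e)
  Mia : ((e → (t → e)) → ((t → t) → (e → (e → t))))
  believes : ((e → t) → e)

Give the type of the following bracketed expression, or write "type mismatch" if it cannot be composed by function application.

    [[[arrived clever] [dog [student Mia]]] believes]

At [arrived clever], arrived : (t → e) takes clever : t, giving e.
[student Mia]: (e → e) with ((e → (t → e)) → ((t → t) → (e → (e → t)))) — neither is a function whose domain matches the other; composition fails here.

type mismatch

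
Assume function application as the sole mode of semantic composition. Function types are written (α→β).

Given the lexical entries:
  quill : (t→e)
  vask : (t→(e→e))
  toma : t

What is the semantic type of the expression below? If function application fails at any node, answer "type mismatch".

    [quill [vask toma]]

[vask toma] — vask of type (t→(e→e)) combines with toma of type t: type (e→e).
At [quill [vask toma]]: neither (t→e) nor (e→e) can take the other as argument; the node is ill-typed.

type mismatch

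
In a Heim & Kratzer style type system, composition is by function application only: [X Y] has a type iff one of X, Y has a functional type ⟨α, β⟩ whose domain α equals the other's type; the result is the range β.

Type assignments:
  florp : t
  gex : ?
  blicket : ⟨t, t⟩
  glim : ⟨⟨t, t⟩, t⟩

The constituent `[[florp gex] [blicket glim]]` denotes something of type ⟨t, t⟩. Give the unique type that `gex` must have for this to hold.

⟨t, ⟨t, ⟨t, t⟩⟩⟩

At [[florp gex] [blicket glim]] (required: ⟨t, t⟩): [blicket glim] is t, which is not a function with range ⟨t, t⟩; hence [florp gex] is the functor — type ⟨t, ⟨t, t⟩⟩.
At [florp gex] (required: ⟨t, ⟨t, t⟩⟩): florp is t, which is not a function with range ⟨t, ⟨t, t⟩⟩; hence gex is the functor — type ⟨t, ⟨t, ⟨t, t⟩⟩⟩.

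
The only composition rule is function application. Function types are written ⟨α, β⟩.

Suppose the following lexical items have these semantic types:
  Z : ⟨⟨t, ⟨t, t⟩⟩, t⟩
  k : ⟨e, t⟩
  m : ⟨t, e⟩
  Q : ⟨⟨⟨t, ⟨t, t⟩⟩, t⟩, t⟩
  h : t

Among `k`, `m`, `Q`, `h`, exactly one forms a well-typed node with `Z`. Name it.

Q

k : ⟨e, t⟩ — does not combine with Z.
m : ⟨t, e⟩ — does not combine with Z.
Q — combines: Q : ⟨⟨⟨t, ⟨t, t⟩⟩, t⟩, t⟩ takes Z : ⟨⟨t, ⟨t, t⟩⟩, t⟩ as argument, giving t.
h : t — does not combine with Z.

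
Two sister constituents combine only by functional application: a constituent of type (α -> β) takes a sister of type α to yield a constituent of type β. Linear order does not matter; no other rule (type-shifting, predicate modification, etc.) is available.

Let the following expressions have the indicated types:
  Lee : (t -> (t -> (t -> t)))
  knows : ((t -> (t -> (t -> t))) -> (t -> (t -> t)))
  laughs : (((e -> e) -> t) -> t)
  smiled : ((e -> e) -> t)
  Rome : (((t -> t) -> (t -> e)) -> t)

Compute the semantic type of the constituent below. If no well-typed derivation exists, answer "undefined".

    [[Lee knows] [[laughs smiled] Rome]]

undefined

[Lee knows]: knows is ((t -> (t -> (t -> t))) -> (t -> (t -> t))), Lee is (t -> (t -> (t -> t))); result (t -> (t -> t)).
[laughs smiled]: laughs is (((e -> e) -> t) -> t), smiled is ((e -> e) -> t); result t.
At [[laughs smiled] Rome]: neither t nor (((t -> t) -> (t -> e)) -> t) can take the other as argument; the node is ill-typed.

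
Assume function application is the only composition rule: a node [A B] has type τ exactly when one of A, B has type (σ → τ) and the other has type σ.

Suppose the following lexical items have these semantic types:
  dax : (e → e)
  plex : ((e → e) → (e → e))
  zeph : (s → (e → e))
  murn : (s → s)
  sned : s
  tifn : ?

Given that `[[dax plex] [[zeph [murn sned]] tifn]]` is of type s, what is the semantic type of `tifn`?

((e → e) → ((e → e) → s))

For [[dax plex] [[zeph [murn sned]] tifn]] to have type s with [dax plex] of type (e → e), [[zeph [murn sned]] tifn] must be the function: [[zeph [murn sned]] tifn] : ((e → e) → s).
For [[zeph [murn sned]] tifn] to have type ((e → e) → s) with [zeph [murn sned]] of type (e → e), tifn must be the function: tifn : ((e → e) → ((e → e) → s)).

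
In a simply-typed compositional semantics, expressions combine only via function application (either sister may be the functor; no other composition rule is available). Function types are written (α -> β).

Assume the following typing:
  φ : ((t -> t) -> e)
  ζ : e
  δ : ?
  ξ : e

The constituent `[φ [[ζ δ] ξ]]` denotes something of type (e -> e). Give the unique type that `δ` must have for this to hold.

(e -> (e -> (((t -> t) -> e) -> (e -> e))))

For [φ [[ζ δ] ξ]] to have type (e -> e) with φ of type ((t -> t) -> e), [[ζ δ] ξ] must be the function: [[ζ δ] ξ] : (((t -> t) -> e) -> (e -> e)).
For [[ζ δ] ξ] to have type (((t -> t) -> e) -> (e -> e)) with ξ of type e, [ζ δ] must be the function: [ζ δ] : (e -> (((t -> t) -> e) -> (e -> e))).
For [ζ δ] to have type (e -> (((t -> t) -> e) -> (e -> e))) with ζ of type e, δ must be the function: δ : (e -> (e -> (((t -> t) -> e) -> (e -> e)))).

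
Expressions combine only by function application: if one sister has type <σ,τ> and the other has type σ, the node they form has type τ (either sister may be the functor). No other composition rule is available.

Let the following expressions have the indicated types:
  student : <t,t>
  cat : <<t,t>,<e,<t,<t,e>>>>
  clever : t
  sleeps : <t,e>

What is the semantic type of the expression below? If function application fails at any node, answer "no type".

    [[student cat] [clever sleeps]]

[student cat]: cat is <<t,t>,<e,<t,<t,e>>>>, student is <t,t>; result <e,<t,<t,e>>>.
[clever sleeps]: sleeps is <t,e>, clever is t; result e.
[[student cat] [clever sleeps]]: [student cat] is <e,<t,<t,e>>>, [clever sleeps] is e; result <t,<t,e>>.

<t,<t,e>>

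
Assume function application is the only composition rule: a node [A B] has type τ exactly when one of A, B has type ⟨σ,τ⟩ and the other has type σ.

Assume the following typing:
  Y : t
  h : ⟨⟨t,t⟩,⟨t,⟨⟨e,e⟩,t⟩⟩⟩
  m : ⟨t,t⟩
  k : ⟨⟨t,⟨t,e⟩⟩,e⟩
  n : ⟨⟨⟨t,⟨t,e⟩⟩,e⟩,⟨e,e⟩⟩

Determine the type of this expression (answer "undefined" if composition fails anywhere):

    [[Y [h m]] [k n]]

[h m] — h of type ⟨⟨t,t⟩,⟨t,⟨⟨e,e⟩,t⟩⟩⟩ combines with m of type ⟨t,t⟩: type ⟨t,⟨⟨e,e⟩,t⟩⟩.
[Y [h m]] — [h m] of type ⟨t,⟨⟨e,e⟩,t⟩⟩ combines with Y of type t: type ⟨⟨e,e⟩,t⟩.
[k n] — n of type ⟨⟨⟨t,⟨t,e⟩⟩,e⟩,⟨e,e⟩⟩ combines with k of type ⟨⟨t,⟨t,e⟩⟩,e⟩: type ⟨e,e⟩.
[[Y [h m]] [k n]] — [Y [h m]] of type ⟨⟨e,e⟩,t⟩ combines with [k n] of type ⟨e,e⟩: type t.

t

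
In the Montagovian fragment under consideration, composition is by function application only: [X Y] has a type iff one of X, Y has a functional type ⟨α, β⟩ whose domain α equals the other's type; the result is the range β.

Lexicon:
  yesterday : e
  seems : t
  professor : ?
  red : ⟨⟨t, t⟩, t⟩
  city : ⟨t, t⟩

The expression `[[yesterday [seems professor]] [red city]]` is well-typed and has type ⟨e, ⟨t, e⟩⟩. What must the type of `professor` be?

[[yesterday [seems professor]] [red city]] must have type ⟨e, ⟨t, e⟩⟩. The sister [red city] has type t; that is not a function onto ⟨e, ⟨t, e⟩⟩, so [yesterday [seems professor]] must be the functor, of type ⟨t, ⟨e, ⟨t, e⟩⟩⟩.
[yesterday [seems professor]] must have type ⟨t, ⟨e, ⟨t, e⟩⟩⟩. The sister yesterday has type e; that is not a function onto ⟨t, ⟨e, ⟨t, e⟩⟩⟩, so [seems professor] must be the functor, of type ⟨e, ⟨t, ⟨e, ⟨t, e⟩⟩⟩⟩.
[seems professor] must have type ⟨e, ⟨t, ⟨e, ⟨t, e⟩⟩⟩⟩. The sister seems has type t; that is not a function onto ⟨e, ⟨t, ⟨e, ⟨t, e⟩⟩⟩⟩, so professor must be the functor, of type ⟨t, ⟨e, ⟨t, ⟨e, ⟨t, e⟩⟩⟩⟩⟩.

⟨t, ⟨e, ⟨t, ⟨e, ⟨t, e⟩⟩⟩⟩⟩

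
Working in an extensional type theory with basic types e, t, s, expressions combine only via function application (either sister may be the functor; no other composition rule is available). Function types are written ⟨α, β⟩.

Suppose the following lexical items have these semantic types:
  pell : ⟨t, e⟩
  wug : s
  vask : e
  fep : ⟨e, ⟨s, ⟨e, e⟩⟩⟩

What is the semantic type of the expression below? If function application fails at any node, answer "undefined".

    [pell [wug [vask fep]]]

undefined

[vask fep] — fep of type ⟨e, ⟨s, ⟨e, e⟩⟩⟩ combines with vask of type e: type ⟨s, ⟨e, e⟩⟩.
[wug [vask fep]] — [vask fep] of type ⟨s, ⟨e, e⟩⟩ combines with wug of type s: type ⟨e, e⟩.
[pell [wug [vask fep]]]: ⟨t, e⟩ and ⟨e, e⟩ cannot combine by function application — type clash.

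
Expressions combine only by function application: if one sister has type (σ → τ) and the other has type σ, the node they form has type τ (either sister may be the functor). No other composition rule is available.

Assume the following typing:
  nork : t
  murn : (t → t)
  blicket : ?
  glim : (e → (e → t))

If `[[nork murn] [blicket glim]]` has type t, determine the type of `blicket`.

((e → (e → t)) → (t → t))

[[nork murn] [blicket glim]] is required to be t. [nork murn] : t cannot yield t as functor, so [blicket glim] : (t → t).
[blicket glim] is required to be (t → t). glim : (e → (e → t)) cannot yield (t → t) as functor, so blicket : ((e → (e → t)) → (t → t)).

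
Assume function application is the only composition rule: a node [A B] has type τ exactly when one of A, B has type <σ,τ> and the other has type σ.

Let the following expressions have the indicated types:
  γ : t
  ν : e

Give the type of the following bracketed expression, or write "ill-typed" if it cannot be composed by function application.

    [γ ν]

At [γ ν]: neither t nor e can take the other as argument; the node is ill-typed.

ill-typed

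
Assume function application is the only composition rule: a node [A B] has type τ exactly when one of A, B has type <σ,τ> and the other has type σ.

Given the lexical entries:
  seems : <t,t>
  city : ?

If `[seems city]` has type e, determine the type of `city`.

<<t,t>,e>

[seems city] is required to be e. seems : <t,t> cannot yield e as functor, so city : <<t,t>,e>.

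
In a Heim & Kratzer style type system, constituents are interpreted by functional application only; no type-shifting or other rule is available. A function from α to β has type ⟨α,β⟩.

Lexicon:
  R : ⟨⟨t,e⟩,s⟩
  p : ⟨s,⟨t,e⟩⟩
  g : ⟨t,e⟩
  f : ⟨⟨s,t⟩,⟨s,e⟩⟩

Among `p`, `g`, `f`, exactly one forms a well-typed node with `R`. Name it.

p : ⟨s,⟨t,e⟩⟩ — no; R wants ⟨t,e⟩, and p wants s.
g — combines: R : ⟨⟨t,e⟩,s⟩ takes g : ⟨t,e⟩ as argument, giving s.
f : ⟨⟨s,t⟩,⟨s,e⟩⟩ — no; R wants ⟨t,e⟩, and f wants ⟨s,t⟩.

g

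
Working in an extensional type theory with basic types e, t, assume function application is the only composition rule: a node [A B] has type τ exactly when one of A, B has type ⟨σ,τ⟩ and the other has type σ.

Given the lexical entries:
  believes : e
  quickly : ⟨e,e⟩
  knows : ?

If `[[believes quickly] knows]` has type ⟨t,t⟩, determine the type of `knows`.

At [[believes quickly] knows] (required: ⟨t,t⟩): [believes quickly] is e, which is not a function with range ⟨t,t⟩; hence knows is the functor — type ⟨e,⟨t,t⟩⟩.

⟨e,⟨t,t⟩⟩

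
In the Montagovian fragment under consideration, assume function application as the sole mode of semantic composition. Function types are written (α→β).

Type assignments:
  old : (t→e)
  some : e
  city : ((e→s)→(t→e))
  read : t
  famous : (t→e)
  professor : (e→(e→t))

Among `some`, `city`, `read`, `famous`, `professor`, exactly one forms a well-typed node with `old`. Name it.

some : e — neither side's domain matches the other.
city : ((e→s)→(t→e)) — neither side's domain matches the other.
read — combines: old : (t→e) takes read : t as argument, giving e.
famous : (t→e) — neither side's domain matches the other.
professor : (e→(e→t)) — neither side's domain matches the other.

read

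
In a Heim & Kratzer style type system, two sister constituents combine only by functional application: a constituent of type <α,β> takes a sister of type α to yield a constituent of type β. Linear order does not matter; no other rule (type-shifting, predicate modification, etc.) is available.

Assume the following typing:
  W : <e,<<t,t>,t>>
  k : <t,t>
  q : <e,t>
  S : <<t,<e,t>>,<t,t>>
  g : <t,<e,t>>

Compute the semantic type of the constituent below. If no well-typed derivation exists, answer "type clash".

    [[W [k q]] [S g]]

At [k q]: neither <t,t> nor <e,t> can take the other as argument; the node is ill-typed.

type clash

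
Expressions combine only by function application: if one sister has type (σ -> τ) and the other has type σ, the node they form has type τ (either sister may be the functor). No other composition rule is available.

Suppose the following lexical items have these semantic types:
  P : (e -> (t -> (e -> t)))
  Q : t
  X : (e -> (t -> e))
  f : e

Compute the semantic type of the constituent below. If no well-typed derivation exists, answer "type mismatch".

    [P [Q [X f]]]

(t -> (e -> t))

[X f] — X of type (e -> (t -> e)) combines with f of type e: type (t -> e).
[Q [X f]] — [X f] of type (t -> e) combines with Q of type t: type e.
[P [Q [X f]]] — P of type (e -> (t -> (e -> t))) combines with [Q [X f]] of type e: type (t -> (e -> t)).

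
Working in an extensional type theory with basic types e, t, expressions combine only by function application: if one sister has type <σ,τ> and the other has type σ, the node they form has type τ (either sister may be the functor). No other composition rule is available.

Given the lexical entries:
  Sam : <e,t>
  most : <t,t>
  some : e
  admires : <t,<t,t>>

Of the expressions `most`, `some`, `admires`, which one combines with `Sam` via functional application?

some

most : <t,t> — no; Sam wants e, and most wants t.
some — combines: Sam : <e,t> takes some : e as argument, giving t.
admires : <t,<t,t>> — no; Sam wants e, and admires wants t.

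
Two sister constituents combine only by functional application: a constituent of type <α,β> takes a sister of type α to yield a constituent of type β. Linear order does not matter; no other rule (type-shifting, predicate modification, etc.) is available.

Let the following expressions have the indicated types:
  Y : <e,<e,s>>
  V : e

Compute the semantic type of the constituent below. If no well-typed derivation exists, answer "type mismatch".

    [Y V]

<e,s>

[Y V]: Y is <e,<e,s>>, V is e; result <e,s>.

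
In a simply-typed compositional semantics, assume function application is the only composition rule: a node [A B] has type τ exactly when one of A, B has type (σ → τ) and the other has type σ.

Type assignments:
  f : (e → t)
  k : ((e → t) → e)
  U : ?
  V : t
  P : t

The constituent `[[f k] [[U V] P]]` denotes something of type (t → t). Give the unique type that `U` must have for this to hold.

(t → (t → (e → (t → t))))

[[f k] [[U V] P]] is required to be (t → t). [f k] : e cannot yield (t → t) as functor, so [[U V] P] : (e → (t → t)).
[[U V] P] is required to be (e → (t → t)). P : t cannot yield (e → (t → t)) as functor, so [U V] : (t → (e → (t → t))).
[U V] is required to be (t → (e → (t → t))). V : t cannot yield (t → (e → (t → t))) as functor, so U : (t → (t → (e → (t → t)))).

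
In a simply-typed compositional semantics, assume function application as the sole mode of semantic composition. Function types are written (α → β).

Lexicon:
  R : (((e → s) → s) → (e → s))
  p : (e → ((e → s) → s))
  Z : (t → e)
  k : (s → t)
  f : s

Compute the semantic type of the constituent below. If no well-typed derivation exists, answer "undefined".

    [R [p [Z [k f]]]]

(e → s)

[k f] — k of type (s → t) combines with f of type s: type t.
[Z [k f]] — Z of type (t → e) combines with [k f] of type t: type e.
[p [Z [k f]]] — p of type (e → ((e → s) → s)) combines with [Z [k f]] of type e: type ((e → s) → s).
[R [p [Z [k f]]]] — R of type (((e → s) → s) → (e → s)) combines with [p [Z [k f]]] of type ((e → s) → s): type (e → s).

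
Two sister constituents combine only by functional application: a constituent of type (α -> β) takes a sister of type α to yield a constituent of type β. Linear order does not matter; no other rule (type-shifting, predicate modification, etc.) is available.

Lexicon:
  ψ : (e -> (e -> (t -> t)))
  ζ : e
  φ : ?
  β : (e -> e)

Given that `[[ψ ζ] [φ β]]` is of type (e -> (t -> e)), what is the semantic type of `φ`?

At [[ψ ζ] [φ β]] (required: (e -> (t -> e))): [ψ ζ] is (e -> (t -> t)), which is not a function with range (e -> (t -> e)); hence [φ β] is the functor — type ((e -> (t -> t)) -> (e -> (t -> e))).
At [φ β] (required: ((e -> (t -> t)) -> (e -> (t -> e)))): β is (e -> e), which is not a function with range ((e -> (t -> t)) -> (e -> (t -> e))); hence φ is the functor — type ((e -> e) -> ((e -> (t -> t)) -> (e -> (t -> e)))).

((e -> e) -> ((e -> (t -> t)) -> (e -> (t -> e))))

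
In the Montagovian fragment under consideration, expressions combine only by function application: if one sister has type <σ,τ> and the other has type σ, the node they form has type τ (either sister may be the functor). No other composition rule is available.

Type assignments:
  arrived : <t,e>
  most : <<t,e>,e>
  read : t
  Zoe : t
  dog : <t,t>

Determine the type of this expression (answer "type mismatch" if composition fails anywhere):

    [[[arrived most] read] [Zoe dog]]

At [arrived most], most : <<t,e>,e> takes arrived : <t,e>, giving e.
At [[arrived most] read]: neither e nor t can take the other as argument; the node is ill-typed.

type mismatch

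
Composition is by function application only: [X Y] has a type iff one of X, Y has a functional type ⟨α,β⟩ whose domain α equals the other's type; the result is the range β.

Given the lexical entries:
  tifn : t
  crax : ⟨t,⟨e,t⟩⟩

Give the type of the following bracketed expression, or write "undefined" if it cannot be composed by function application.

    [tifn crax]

⟨e,t⟩

[tifn crax]: crax is ⟨t,⟨e,t⟩⟩, tifn is t; result ⟨e,t⟩.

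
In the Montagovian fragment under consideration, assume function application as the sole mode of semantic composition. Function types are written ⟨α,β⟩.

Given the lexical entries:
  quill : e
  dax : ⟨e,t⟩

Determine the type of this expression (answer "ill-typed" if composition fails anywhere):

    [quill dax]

t

At [quill dax], dax : ⟨e,t⟩ takes quill : e, giving t.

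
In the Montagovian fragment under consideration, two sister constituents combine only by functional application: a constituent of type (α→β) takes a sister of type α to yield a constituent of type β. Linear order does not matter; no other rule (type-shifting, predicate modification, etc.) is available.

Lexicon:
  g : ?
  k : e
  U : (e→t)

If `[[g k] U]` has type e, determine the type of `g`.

(e→((e→t)→e))

[[g k] U] is required to be e. U : (e→t) cannot yield e as functor, so [g k] : ((e→t)→e).
[g k] is required to be ((e→t)→e). k : e cannot yield ((e→t)→e) as functor, so g : (e→((e→t)→e)).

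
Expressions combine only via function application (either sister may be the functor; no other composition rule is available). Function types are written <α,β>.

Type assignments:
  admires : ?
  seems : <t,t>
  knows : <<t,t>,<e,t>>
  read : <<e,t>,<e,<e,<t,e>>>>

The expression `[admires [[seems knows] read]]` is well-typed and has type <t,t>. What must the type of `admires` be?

[admires [[seems knows] read]] must have type <t,t>. The sister [[seems knows] read] has type <e,<e,<t,e>>>; that is not a function onto <t,t>, so admires must be the functor, of type <<e,<e,<t,e>>>,<t,t>>.

<<e,<e,<t,e>>>,<t,t>>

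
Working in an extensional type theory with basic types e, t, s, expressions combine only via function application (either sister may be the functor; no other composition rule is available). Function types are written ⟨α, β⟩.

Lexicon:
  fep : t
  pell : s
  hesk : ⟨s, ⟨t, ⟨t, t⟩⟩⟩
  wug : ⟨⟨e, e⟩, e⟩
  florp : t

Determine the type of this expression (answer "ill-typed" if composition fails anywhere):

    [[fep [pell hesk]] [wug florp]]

[pell hesk]: functor hesk : ⟨s, ⟨t, ⟨t, t⟩⟩⟩, argument pell : s; result ⟨t, ⟨t, t⟩⟩.
[fep [pell hesk]]: functor [pell hesk] : ⟨t, ⟨t, t⟩⟩, argument fep : t; result ⟨t, t⟩.
[wug florp]: ⟨⟨e, e⟩, e⟩ and t cannot combine by function application — type clash.

ill-typed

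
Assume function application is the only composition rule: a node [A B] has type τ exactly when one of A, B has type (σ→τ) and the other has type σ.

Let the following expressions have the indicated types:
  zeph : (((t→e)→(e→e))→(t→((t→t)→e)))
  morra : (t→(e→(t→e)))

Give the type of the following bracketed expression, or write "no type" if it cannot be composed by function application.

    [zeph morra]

[zeph morra]: (((t→e)→(e→e))→(t→((t→t)→e))) with (t→(e→(t→e))) — neither is a function whose domain matches the other; composition fails here.

no type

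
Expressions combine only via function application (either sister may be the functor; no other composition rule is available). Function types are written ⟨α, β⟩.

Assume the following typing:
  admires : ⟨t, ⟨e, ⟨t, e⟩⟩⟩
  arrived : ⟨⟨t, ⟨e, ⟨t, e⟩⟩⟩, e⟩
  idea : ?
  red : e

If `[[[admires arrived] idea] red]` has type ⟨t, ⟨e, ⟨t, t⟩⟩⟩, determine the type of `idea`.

⟨e, ⟨e, ⟨t, ⟨e, ⟨t, t⟩⟩⟩⟩⟩

[[[admires arrived] idea] red] is required to be ⟨t, ⟨e, ⟨t, t⟩⟩⟩. red : e cannot yield ⟨t, ⟨e, ⟨t, t⟩⟩⟩ as functor, so [[admires arrived] idea] : ⟨e, ⟨t, ⟨e, ⟨t, t⟩⟩⟩⟩.
[[admires arrived] idea] is required to be ⟨e, ⟨t, ⟨e, ⟨t, t⟩⟩⟩⟩. [admires arrived] : e cannot yield ⟨e, ⟨t, ⟨e, ⟨t, t⟩⟩⟩⟩ as functor, so idea : ⟨e, ⟨e, ⟨t, ⟨e, ⟨t, t⟩⟩⟩⟩⟩.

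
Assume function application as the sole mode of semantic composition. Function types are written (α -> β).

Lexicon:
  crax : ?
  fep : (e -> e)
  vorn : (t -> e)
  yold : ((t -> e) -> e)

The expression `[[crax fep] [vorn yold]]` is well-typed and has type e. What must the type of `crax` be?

For [[crax fep] [vorn yold]] to have type e with [vorn yold] of type e, [crax fep] must be the function: [crax fep] : (e -> e).
For [crax fep] to have type (e -> e) with fep of type (e -> e), crax must be the function: crax : ((e -> e) -> (e -> e)).

((e -> e) -> (e -> e))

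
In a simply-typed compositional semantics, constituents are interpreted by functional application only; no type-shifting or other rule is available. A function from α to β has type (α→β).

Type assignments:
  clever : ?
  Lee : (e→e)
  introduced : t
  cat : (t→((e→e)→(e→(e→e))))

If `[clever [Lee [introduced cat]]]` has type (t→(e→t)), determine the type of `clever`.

((e→(e→e))→(t→(e→t)))

For [clever [Lee [introduced cat]]] to have type (t→(e→t)) with [Lee [introduced cat]] of type (e→(e→e)), clever must be the function: clever : ((e→(e→e))→(t→(e→t))).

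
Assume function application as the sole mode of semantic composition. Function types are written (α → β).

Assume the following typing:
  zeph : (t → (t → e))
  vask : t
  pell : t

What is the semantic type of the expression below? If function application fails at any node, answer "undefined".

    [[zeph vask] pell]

At [zeph vask], zeph : (t → (t → e)) takes vask : t, giving (t → e).
At [[zeph vask] pell], [zeph vask] : (t → e) takes pell : t, giving e.

e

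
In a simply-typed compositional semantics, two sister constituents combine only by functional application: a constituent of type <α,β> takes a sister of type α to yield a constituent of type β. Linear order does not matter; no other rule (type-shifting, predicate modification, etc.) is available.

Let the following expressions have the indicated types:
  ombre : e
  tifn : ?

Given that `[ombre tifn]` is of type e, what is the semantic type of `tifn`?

<e,e>

[ombre tifn] is required to be e. ombre : e cannot yield e as functor, so tifn : <e,e>.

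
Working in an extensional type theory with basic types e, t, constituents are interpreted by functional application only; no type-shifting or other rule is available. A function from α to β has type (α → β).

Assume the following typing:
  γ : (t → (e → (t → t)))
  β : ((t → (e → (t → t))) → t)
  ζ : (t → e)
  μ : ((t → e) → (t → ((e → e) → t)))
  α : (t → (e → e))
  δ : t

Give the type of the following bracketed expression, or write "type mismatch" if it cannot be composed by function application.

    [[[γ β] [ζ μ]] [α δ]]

[γ β]: β is ((t → (e → (t → t))) → t), γ is (t → (e → (t → t))); result t.
[ζ μ]: μ is ((t → e) → (t → ((e → e) → t))), ζ is (t → e); result (t → ((e → e) → t)).
[[γ β] [ζ μ]]: [ζ μ] is (t → ((e → e) → t)), [γ β] is t; result ((e → e) → t).
[α δ]: α is (t → (e → e)), δ is t; result (e → e).
[[[γ β] [ζ μ]] [α δ]]: [[γ β] [ζ μ]] is ((e → e) → t), [α δ] is (e → e); result t.

t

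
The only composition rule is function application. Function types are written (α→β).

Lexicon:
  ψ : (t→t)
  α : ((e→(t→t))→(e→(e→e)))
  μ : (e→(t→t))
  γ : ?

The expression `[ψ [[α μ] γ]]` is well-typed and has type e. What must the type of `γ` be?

For [ψ [[α μ] γ]] to have type e with ψ of type (t→t), [[α μ] γ] must be the function: [[α μ] γ] : ((t→t)→e).
For [[α μ] γ] to have type ((t→t)→e) with [α μ] of type (e→(e→e)), γ must be the function: γ : ((e→(e→e))→((t→t)→e)).

((e→(e→e))→((t→t)→e))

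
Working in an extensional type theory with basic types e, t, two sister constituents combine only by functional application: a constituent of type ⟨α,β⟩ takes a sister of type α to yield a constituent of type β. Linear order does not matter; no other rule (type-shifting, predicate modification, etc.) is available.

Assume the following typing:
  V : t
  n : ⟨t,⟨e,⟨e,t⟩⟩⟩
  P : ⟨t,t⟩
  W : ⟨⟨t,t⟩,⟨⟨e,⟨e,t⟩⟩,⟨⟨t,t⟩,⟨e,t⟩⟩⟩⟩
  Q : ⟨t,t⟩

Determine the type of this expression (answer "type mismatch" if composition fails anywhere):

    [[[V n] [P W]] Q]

[V n]: ⟨t,⟨e,⟨e,t⟩⟩⟩ applied to t yields ⟨e,⟨e,t⟩⟩.
[P W]: ⟨⟨t,t⟩,⟨⟨e,⟨e,t⟩⟩,⟨⟨t,t⟩,⟨e,t⟩⟩⟩⟩ applied to ⟨t,t⟩ yields ⟨⟨e,⟨e,t⟩⟩,⟨⟨t,t⟩,⟨e,t⟩⟩⟩.
[[V n] [P W]]: ⟨⟨e,⟨e,t⟩⟩,⟨⟨t,t⟩,⟨e,t⟩⟩⟩ applied to ⟨e,⟨e,t⟩⟩ yields ⟨⟨t,t⟩,⟨e,t⟩⟩.
[[[V n] [P W]] Q]: ⟨⟨t,t⟩,⟨e,t⟩⟩ applied to ⟨t,t⟩ yields ⟨e,t⟩.

⟨e,t⟩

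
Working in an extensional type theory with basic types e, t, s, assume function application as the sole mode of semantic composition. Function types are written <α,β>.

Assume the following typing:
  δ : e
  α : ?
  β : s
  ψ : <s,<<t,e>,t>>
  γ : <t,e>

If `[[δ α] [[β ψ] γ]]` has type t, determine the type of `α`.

[[δ α] [[β ψ] γ]] is required to be t. [[β ψ] γ] : t cannot yield t as functor, so [δ α] : <t,t>.
[δ α] is required to be <t,t>. δ : e cannot yield <t,t> as functor, so α : <e,<t,t>>.

<e,<t,t>>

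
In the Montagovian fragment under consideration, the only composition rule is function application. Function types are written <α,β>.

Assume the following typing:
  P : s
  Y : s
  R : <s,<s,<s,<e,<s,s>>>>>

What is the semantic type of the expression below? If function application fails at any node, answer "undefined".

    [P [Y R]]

<s,<e,<s,s>>>

[Y R] — R of type <s,<s,<s,<e,<s,s>>>>> combines with Y of type s: type <s,<s,<e,<s,s>>>>.
[P [Y R]] — [Y R] of type <s,<s,<e,<s,s>>>> combines with P of type s: type <s,<e,<s,s>>>.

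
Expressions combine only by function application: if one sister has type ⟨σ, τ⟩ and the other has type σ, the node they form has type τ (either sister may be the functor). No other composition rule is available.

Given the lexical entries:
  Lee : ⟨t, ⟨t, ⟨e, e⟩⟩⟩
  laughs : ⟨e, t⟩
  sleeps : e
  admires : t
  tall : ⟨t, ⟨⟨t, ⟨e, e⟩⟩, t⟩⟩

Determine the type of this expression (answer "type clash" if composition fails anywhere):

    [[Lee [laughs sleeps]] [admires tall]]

t

[laughs sleeps]: laughs is ⟨e, t⟩, sleeps is e; result t.
[Lee [laughs sleeps]]: Lee is ⟨t, ⟨t, ⟨e, e⟩⟩⟩, [laughs sleeps] is t; result ⟨t, ⟨e, e⟩⟩.
[admires tall]: tall is ⟨t, ⟨⟨t, ⟨e, e⟩⟩, t⟩⟩, admires is t; result ⟨⟨t, ⟨e, e⟩⟩, t⟩.
[[Lee [laughs sleeps]] [admires tall]]: [admires tall] is ⟨⟨t, ⟨e, e⟩⟩, t⟩, [Lee [laughs sleeps]] is ⟨t, ⟨e, e⟩⟩; result t.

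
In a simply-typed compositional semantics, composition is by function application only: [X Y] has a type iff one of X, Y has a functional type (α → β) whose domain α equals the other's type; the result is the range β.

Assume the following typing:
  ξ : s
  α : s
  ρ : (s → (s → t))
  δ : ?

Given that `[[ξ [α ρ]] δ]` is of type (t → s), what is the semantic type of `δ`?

(t → (t → s))

At [[ξ [α ρ]] δ] (required: (t → s)): [ξ [α ρ]] is t, which is not a function with range (t → s); hence δ is the functor — type (t → (t → s)).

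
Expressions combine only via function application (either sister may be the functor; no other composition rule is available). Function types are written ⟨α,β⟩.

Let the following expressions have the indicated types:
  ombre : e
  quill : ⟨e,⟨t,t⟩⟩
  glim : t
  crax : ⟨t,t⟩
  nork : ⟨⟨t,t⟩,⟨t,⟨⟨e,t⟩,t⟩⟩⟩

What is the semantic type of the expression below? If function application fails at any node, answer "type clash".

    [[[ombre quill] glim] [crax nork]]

⟨⟨e,t⟩,t⟩

[ombre quill]: functor quill : ⟨e,⟨t,t⟩⟩, argument ombre : e; result ⟨t,t⟩.
[[ombre quill] glim]: functor [ombre quill] : ⟨t,t⟩, argument glim : t; result t.
[crax nork]: functor nork : ⟨⟨t,t⟩,⟨t,⟨⟨e,t⟩,t⟩⟩⟩, argument crax : ⟨t,t⟩; result ⟨t,⟨⟨e,t⟩,t⟩⟩.
[[[ombre quill] glim] [crax nork]]: functor [crax nork] : ⟨t,⟨⟨e,t⟩,t⟩⟩, argument [[ombre quill] glim] : t; result ⟨⟨e,t⟩,t⟩.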